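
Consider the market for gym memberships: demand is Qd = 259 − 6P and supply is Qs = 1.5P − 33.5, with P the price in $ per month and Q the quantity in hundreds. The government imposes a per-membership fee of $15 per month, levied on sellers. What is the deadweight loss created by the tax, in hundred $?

Deadweight loss = $135 hundred.

Without the tax, 259 − 6P = 1.5P − 33.5 gives 7.5P = 292.5, so P* = $39 and Q* = 25.
With the tax collected from sellers, supply shifts: Qs = 1.5(P − 15) − 33.5.
Solving gives Q = 7 with consumers paying $42 and sellers receiving $27 (the $15 wedge).
Quantity falls by |ΔQ| = |25 − 7| = 18.
DWL = ½ · t · |ΔQ| = ½ · 15 · 18 = $135.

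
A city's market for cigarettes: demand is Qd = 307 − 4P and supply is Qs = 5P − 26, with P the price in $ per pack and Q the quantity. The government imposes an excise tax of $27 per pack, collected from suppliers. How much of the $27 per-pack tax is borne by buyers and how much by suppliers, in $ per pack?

Without the tax, 307 − 4P = 5P − 26 gives 9P = 333, so P* = $37 and Q* = 159.
With the tax collected from suppliers, supply shifts: Qs = 5(P − 27) − 26.
Solving gives Q = 99 with buyers paying $52 and suppliers receiving $25 (the $27 wedge).
Burden on buyers: $15; on suppliers: $12. (They sum to $27.)
The less price-elastic side of the market bears the larger share of a per-unit tax.

Buyers bear $15 per pack; suppliers bear $12 per pack.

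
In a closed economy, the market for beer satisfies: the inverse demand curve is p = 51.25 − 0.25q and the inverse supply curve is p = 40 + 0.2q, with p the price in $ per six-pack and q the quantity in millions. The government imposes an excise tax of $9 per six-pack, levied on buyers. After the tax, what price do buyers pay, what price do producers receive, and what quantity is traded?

Buyers pay $50; producers receive $41; quantity = 5.

Inverting to q(p) form: qd = 205 − 4p; qs = 5p − 200.
Before the tax: set 205 − 4p = 5p − 200 → p* = $45, q* = 25.
With the tax collected from buyers, demand (in seller-price terms) shifts: qd = 205 − 4(p + 9).
Solving gives q = 5 with buyers paying $50 and producers receiving $41 (the $9 wedge).
The less price-elastic side of the market bears the larger share of a per-unit tax.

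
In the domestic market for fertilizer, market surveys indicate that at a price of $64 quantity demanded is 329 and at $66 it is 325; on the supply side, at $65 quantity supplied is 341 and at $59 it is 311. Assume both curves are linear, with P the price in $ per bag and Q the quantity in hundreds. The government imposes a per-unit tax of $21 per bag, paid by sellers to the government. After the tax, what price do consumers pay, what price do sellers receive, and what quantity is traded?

Consumers pay $78; sellers receive $57; quantity = 301.

Demand slope: (325 − 329)/(66 − 64) = -2, so Qd = 457 − 2P.
Supply slope: (311 − 341)/(59 − 65) = 5, so Qs = 5P + 16.
Before the tax: set 457 − 2P = 5P + 16 → P* = $63, Q* = 331.
With the tax collected from sellers, supply shifts: Qs = 5(P − 21) + 16.
Solving gives Q = 301 with consumers paying $78 and sellers receiving $57 (the $21 wedge).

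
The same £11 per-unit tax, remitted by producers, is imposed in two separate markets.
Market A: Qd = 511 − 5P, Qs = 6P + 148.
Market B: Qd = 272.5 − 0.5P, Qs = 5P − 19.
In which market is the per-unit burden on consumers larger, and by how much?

Market B, by £4.

Market A: pre-tax P* = £33, Q* = 346; post-tax Q = 316; per-unit burden on consumers = £6.
Market B: pre-tax P* = £53, Q* = 246; post-tax Q = 241; per-unit burden on consumers = £10.
Difference: £6 vs £10 → market B is larger by £4.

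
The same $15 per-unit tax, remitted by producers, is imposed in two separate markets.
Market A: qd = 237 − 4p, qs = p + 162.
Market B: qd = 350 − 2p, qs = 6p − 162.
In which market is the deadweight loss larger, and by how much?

Market B, by $78.75.

Market A: pre-tax p* = $15, q* = 177; post-tax q = 165; deadweight loss = $90.
Market B: pre-tax p* = $64, q* = 222; post-tax q = 199.5; deadweight loss = $168.75.
Difference: $90 vs $168.75 → market B is larger by $78.75.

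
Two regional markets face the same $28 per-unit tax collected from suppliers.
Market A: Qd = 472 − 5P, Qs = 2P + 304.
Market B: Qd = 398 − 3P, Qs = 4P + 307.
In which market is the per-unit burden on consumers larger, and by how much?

Market B, by $8.

Market A: pre-tax P* = $24, Q* = 352; post-tax Q = 312; per-unit burden on consumers = $8.
Market B: pre-tax P* = $13, Q* = 359; post-tax Q = 311; per-unit burden on consumers = $16.
Difference: $8 vs $16 → market B is larger by $8.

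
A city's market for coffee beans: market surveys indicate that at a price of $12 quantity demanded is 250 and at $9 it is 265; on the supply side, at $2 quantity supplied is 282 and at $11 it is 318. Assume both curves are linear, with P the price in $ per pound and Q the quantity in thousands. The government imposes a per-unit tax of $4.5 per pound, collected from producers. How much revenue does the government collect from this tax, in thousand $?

Tax revenue = $1260 thousand.

Demand slope: (265 − 250)/(9 − 12) = -5, so Qd = 310 − 5P.
Supply slope: (318 − 282)/(11 − 2) = 4, so Qs = 4P + 274.
Before the tax: set 310 − 5P = 4P + 274 → P* = $4, Q* = 290.
With the tax collected from producers, supply shifts: Qs = 4(P − 4.5) + 274.
New equilibrium: buyers pay $6, producers receive $1.5, Q = 280. (Wedge: Pb − Ps = 4.5.)
Revenue = t · Q = 4.5 · 280 = $1260.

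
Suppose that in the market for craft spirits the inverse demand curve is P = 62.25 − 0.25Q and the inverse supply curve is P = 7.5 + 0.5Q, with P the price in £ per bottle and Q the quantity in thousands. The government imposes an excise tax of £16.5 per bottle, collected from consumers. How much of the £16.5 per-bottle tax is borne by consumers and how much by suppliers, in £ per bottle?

Consumers bear £5.5 per bottle; suppliers bear £11 per bottle.

Inverting to Q(P) form: Qd = 249 − 4P; Qs = 2P − 15.
Before the tax: set 249 − 4P = 2P − 15 → P* = £44, Q* = 73.
With the tax collected from consumers, demand (in seller-price terms) shifts: Qd = 249 − 4(P + 16.5).
New equilibrium: consumers pay £49.5, suppliers receive £33, Q = 51. (Wedge: Pb − Ps = 16.5.)
Burden on consumers: £5.5; on suppliers: £11. (They sum to £16.5.)
The less price-elastic side of the market bears the larger share of a per-unit tax.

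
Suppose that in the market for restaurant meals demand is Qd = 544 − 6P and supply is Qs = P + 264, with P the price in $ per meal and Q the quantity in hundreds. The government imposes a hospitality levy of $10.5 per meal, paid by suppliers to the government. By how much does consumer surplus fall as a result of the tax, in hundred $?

Consumer surplus falls by $449.25 hundred.

Without the tax, 544 − 6P = P + 264 gives 7P = 280, so P* = $40 and Q* = 304.
With the tax collected from suppliers, supply shifts: Qs = (P − 10.5) + 264.
New equilibrium: consumers pay $41.5, suppliers receive $31, Q = 295. (Wedge: Pb − Ps = 10.5.)
ΔCS is the trapezoid between Q = 295 and Q = 304 of height $1.5: ½ · (304 + 295) · 1.5 = $449.25.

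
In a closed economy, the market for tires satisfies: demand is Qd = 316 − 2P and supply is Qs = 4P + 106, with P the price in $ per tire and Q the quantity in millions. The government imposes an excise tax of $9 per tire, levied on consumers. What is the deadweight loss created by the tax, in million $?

Before the tax: set 316 − 2P = 4P + 106 → P* = $35, Q* = 246.
With the tax collected from consumers, demand (in seller-price terms) shifts: Qd = 316 − 2(P + 9).
New equilibrium: consumers pay $41, producers receive $32, Q = 234. (Wedge: Pb − Ps = 9.)
Quantity falls by |ΔQ| = |246 − 234| = 12.
DWL = ½ · t · |ΔQ| = ½ · 9 · 12 = $54.

Deadweight loss = $54 million.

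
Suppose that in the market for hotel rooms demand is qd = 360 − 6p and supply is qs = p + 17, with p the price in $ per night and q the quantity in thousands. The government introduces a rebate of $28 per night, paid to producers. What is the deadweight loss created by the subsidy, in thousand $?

Deadweight loss = $336 thousand.

Before the subsidy: set 360 − 6p = p + 17 → p* = $49, q* = 66.
With a per-unit subsidy paid to producers, each receives p + 28 per unit sold, so supply becomes qs = (p + 28) + 17.
New equilibrium: buyers pay $45, producers receive $73, q = 90. (Wedge: pb − ps = −28.)
Quantity rises by |ΔQ| = |66 − 90| = 24.
DWL = ½ · t · |ΔQ| = ½ · 28 · 24 = $336.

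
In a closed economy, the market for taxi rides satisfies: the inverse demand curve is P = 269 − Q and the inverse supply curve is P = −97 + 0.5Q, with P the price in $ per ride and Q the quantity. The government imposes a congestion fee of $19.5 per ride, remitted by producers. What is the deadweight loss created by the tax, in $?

Deadweight loss = $126.75.

Inverting to Q(P) form: Qd = 269 − P; Qs = 2P + 194.
Without the tax, 269 − P = 2P + 194 gives 3P = 75, so P* = $25 and Q* = 244.
With the tax collected from producers, supply shifts: Qs = 2(P − 19.5) + 194.
New equilibrium: buyers pay $38, producers receive $18.5, Q = 231. (Wedge: Pb − Ps = 19.5.)
Quantity falls by |ΔQ| = |244 − 231| = 13.
DWL = ½ · t · |ΔQ| = ½ · 19.5 · 13 = $126.75.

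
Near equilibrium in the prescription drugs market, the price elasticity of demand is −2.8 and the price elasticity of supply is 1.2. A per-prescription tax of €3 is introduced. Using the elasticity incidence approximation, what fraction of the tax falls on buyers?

Buyers' share ≈ 0.3.

Incidence ratio: buyers' share ≈ εs / (εs + |εd|) = 1.2 / (1.2 + 2.8) = 0.3.
Supply is the less elastic side, so buyers bear the smaller share.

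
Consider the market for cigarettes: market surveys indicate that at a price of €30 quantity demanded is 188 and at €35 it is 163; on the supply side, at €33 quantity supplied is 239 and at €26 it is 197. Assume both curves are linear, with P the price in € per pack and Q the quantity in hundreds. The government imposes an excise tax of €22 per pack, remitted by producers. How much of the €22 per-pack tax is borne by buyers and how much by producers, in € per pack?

Demand slope: (163 − 188)/(35 − 30) = -5, so Qd = 338 − 5P.
Supply slope: (197 − 239)/(26 − 33) = 6, so Qs = 6P + 41.
Before the tax: set 338 − 5P = 6P + 41 → P* = €27, Q* = 203.
With the tax collected from producers, supply shifts: Qs = 6(P − 22) + 41.
New equilibrium: buyers pay €39, producers receive €17, Q = 143. (Wedge: Pb − Ps = 22.)
Burden on buyers: €12; on producers: €10. (They sum to €22.)

Buyers bear €12 per pack; producers bear €10 per pack.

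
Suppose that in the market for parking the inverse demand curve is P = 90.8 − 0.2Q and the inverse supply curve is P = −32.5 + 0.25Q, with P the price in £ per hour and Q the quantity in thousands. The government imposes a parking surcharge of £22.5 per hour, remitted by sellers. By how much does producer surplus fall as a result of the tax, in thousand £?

Producer surplus falls by £3112.5 thousand.

Inverting to Q(P) form: Qd = 454 − 5P; Qs = 4P + 130.
Before the tax: set 454 − 5P = 4P + 130 → P* = £36, Q* = 274.
With the tax collected from sellers, supply shifts: Qs = 4(P − 22.5) + 130.
New equilibrium: buyers pay £46, sellers receive £23.5, Q = 224. (Wedge: Pb − Ps = 22.5.)
ΔPS is the trapezoid between Q = 224 and Q = 274 of height £12.5: ½ · (274 + 224) · 12.5 = £3112.5.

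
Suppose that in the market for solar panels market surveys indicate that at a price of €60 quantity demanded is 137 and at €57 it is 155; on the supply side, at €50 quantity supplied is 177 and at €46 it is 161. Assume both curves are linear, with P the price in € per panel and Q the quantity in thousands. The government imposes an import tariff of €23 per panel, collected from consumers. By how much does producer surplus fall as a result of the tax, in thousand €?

Producer surplus falls by €2172.12 thousand.

Demand slope: (155 − 137)/(57 − 60) = -6, so Qd = 497 − 6P.
Supply slope: (161 − 177)/(46 − 50) = 4, so Qs = 4P − 23.
Without the tax, 497 − 6P = 4P − 23 gives 10P = 520, so P* = €52 and Q* = 185.
With the tax collected from consumers, demand (in seller-price terms) shifts: Qd = 497 − 6(P + 23).
New equilibrium: consumers pay €61.2, suppliers receive €38.2, Q = 129.8. (Wedge: Pb − Ps = 23.)
ΔPS is the trapezoid between Q = 129.8 and Q = 185 of height €13.8: ½ · (185 + 129.8) · 13.8 = €2172.12.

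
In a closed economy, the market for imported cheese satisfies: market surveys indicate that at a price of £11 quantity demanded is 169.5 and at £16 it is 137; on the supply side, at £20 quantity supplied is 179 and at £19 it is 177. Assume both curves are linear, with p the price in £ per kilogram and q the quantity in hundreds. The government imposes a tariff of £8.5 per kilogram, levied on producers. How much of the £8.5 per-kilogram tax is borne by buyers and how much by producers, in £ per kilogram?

Buyers bear £2 per kilogram; producers bear £6.5 per kilogram.

Demand slope: (137 − 169.5)/(16 − 11) = -6.5, so qd = 241 − 6.5p.
Supply slope: (177 − 179)/(19 − 20) = 2, so qs = 2p + 139.
Before the tax: set 241 − 6.5p = 2p + 139 → p* = £12, q* = 163.
With the tax collected from producers, supply shifts: qs = 2(p − 8.5) + 139.
New equilibrium: buyers pay £14, producers receive £5.5, q = 150. (Wedge: pb − ps = 8.5.)
Burden on buyers: £2; on producers: £6.5. (They sum to £8.5.)
The less price-elastic side of the market bears the larger share of a per-unit tax.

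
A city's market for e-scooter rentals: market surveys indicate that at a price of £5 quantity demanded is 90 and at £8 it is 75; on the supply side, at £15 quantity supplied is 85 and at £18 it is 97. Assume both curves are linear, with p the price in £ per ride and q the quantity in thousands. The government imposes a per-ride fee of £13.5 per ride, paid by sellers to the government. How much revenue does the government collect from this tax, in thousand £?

Demand slope: (75 − 90)/(8 − 5) = -5, so qd = 115 − 5p.
Supply slope: (97 − 85)/(18 − 15) = 4, so qs = 4p + 25.
Before the tax: set 115 − 5p = 4p + 25 → p* = £10, q* = 65.
With the tax collected from sellers, supply shifts: qs = 4(p − 13.5) + 25.
Solving gives q = 35 with consumers paying £16 and sellers receiving £2.5 (the £13.5 wedge).
Revenue = t · Q = 13.5 · 35 = £472.5.

Tax revenue = £472.5 thousand.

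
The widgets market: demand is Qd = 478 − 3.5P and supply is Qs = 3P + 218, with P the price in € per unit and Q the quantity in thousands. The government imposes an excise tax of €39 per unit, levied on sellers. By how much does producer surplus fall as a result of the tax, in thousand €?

Without the tax, 478 − 3.5P = 3P + 218 gives 6.5P = 260, so P* = €40 and Q* = 338.
With the tax collected from sellers, supply shifts: Qs = 3(P − 39) + 218.
New equilibrium: consumers pay €58, sellers receive €19, Q = 275. (Wedge: Pb − Ps = 39.)
ΔPS is the trapezoid between Q = 275 and Q = 338 of height €21: ½ · (338 + 275) · 21 = €6436.5.

Producer surplus falls by €6436.5 thousand.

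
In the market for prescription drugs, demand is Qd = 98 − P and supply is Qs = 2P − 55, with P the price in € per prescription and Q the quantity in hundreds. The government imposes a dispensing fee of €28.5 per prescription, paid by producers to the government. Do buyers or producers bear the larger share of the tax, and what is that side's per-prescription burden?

Buyers bear the larger share: €19 per prescription.

Before the tax: set 98 − P = 2P − 55 → P* = €51, Q* = 47.
With the tax collected from producers, supply shifts: Qs = 2(P − 28.5) − 55.
New equilibrium: buyers pay €70, producers receive €41.5, Q = 28. (Wedge: Pb − Ps = 28.5.)
Per-prescription burden: buyers €19, producers €9.5.
Buyers take the larger share because demand is less price-elastic here (demand slope 1 vs supply slope 2).
The less price-elastic side of the market bears the larger share of a per-unit tax.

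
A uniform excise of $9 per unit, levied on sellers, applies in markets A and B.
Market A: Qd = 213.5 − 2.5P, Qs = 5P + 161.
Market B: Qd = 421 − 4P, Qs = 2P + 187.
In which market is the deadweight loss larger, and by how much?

Market A: pre-tax P* = $7, Q* = 196; post-tax Q = 181; deadweight loss = $67.5.
Market B: pre-tax P* = $39, Q* = 265; post-tax Q = 253; deadweight loss = $54.
Difference: $67.5 vs $54 → market A is larger by $13.5.

Market A, by $13.5.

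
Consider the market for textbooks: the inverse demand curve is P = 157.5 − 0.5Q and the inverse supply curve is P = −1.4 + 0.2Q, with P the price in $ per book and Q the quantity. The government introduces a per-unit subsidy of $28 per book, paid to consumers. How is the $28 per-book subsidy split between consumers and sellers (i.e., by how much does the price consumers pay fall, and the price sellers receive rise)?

Rewrite in direct form: Qd = 315 − 2P and Qs = 5P + 7.
Without the subsidy, 315 − 2P = 5P + 7 gives 7P = 308, so P* = $44 and Q* = 227.
With a per-unit subsidy paid to consumers, each effectively pays P − 28, so demand becomes Qd = 315 − 2(P − 28).
New equilibrium: consumers pay $24, sellers receive $52, Q = 267. (Wedge: Pb − Ps = −28.)
Gain to consumers: $20; to sellers: $8. (They sum to $28.)

Consumers gain $20 per book; sellers gain $8 per book.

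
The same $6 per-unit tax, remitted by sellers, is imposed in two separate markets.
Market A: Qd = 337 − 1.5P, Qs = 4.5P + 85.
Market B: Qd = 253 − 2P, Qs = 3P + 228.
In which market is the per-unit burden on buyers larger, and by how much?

Market A: pre-tax P* = $42, Q* = 274; post-tax Q = 267.25; per-unit burden on buyers = $4.5.
Market B: pre-tax P* = $5, Q* = 243; post-tax Q = 235.8; per-unit burden on buyers = $3.6.
Difference: $4.5 vs $3.6 → market A is larger by $0.9.

Market A, by $0.9.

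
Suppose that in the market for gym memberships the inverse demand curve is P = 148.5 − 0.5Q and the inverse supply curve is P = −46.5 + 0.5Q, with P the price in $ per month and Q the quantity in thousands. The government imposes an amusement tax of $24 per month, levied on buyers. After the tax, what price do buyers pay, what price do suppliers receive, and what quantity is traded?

Buyers pay $63; suppliers receive $39; quantity = 171.

Inverting to Q(P) form: Qd = 297 − 2P; Qs = 2P + 93.
Without the tax, 297 − 2P = 2P + 93 gives 4P = 204, so P* = $51 and Q* = 195.
With the tax collected from buyers, demand (in seller-price terms) shifts: Qd = 297 − 2(P + 24).
Solving gives Q = 171 with buyers paying $63 and suppliers receiving $39 (the $24 wedge).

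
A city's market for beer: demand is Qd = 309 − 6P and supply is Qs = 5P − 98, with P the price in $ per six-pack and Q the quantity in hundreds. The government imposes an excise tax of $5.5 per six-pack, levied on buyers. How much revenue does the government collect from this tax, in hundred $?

Tax revenue = $396 hundred.

Without the tax, 309 − 6P = 5P − 98 gives 11P = 407, so P* = $37 and Q* = 87.
With the tax collected from buyers, demand (in seller-price terms) shifts: Qd = 309 − 6(P + 5.5).
Solving gives Q = 72 with buyers paying $39.5 and sellers receiving $34 (the $5.5 wedge).
Revenue = t · Q = 5.5 · 72 = $396.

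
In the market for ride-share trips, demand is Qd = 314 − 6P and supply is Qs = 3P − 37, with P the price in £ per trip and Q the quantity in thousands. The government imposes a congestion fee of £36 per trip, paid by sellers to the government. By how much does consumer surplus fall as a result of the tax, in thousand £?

Consumer surplus falls by £528 thousand.

Before the tax: set 314 − 6P = 3P − 37 → P* = £39, Q* = 80.
With the tax collected from sellers, supply shifts: Qs = 3(P − 36) − 37.
Solving gives Q = 8 with buyers paying £51 and sellers receiving £15 (the £36 wedge).
ΔCS is the trapezoid between Q = 8 and Q = 80 of height £12: ½ · (80 + 8) · 12 = £528.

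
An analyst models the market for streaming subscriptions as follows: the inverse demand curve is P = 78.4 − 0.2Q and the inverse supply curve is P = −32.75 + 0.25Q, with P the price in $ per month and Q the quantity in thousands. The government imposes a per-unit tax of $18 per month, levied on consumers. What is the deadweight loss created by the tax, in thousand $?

Deadweight loss = $360 thousand.

Rewrite in direct form: Qd = 392 − 5P and Qs = 4P + 131.
Without the tax, 392 − 5P = 4P + 131 gives 9P = 261, so P* = $29 and Q* = 247.
With the tax collected from consumers, demand (in seller-price terms) shifts: Qd = 392 − 5(P + 18).
Solving gives Q = 207 with consumers paying $37 and suppliers receiving $19 (the $18 wedge).
Quantity falls by |ΔQ| = |247 − 207| = 40.
DWL = ½ · t · |ΔQ| = ½ · 18 · 40 = $360.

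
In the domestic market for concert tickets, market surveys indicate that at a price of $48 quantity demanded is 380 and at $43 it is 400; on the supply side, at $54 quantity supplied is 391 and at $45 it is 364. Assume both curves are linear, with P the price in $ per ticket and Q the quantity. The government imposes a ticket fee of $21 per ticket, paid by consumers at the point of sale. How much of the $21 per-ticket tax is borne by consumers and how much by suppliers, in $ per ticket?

Demand slope: (400 − 380)/(43 − 48) = -4, so Qd = 572 − 4P.
Supply slope: (364 − 391)/(45 − 54) = 3, so Qs = 3P + 229.
Before the tax: set 572 − 4P = 3P + 229 → P* = $49, Q* = 376.
With the tax collected from consumers, demand (in seller-price terms) shifts: Qd = 572 − 4(P + 21).
Solving gives Q = 340 with consumers paying $58 and suppliers receiving $37 (the $21 wedge).
Burden on consumers: $9; on suppliers: $12. (They sum to $21.)

Consumers bear $9 per ticket; suppliers bear $12 per ticket.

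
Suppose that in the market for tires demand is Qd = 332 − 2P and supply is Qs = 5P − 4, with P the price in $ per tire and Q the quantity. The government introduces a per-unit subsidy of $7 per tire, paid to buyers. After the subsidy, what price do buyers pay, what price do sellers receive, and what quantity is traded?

Without the subsidy, 332 − 2P = 5P − 4 gives 7P = 336, so P* = $48 and Q* = 236.
With a per-unit subsidy paid to buyers, each effectively pays P − 7, so demand becomes Qd = 332 − 2(P − 7).
Solving gives Q = 246 with buyers paying $43 and sellers receiving $50 (the $7 wedge).

Buyers pay $43; sellers receive $50; quantity = 246.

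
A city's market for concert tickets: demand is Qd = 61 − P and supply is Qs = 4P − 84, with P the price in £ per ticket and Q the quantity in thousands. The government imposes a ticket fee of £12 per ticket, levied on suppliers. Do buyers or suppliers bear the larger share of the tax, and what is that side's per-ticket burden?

Without the tax, 61 − P = 4P − 84 gives 5P = 145, so P* = £29 and Q* = 32.
With the tax collected from suppliers, supply shifts: Qs = 4(P − 12) − 84.
New equilibrium: buyers pay £38.6, suppliers receive £26.6, Q = 22.4. (Wedge: Pb − Ps = 12.)
Per-ticket burden: buyers £9.6, suppliers £2.4.
Buyers take the larger share because demand is less price-elastic here (demand slope 1 vs supply slope 4).
The less price-elastic side of the market bears the larger share of a per-unit tax.

Buyers bear the larger share: £9.6 per ticket.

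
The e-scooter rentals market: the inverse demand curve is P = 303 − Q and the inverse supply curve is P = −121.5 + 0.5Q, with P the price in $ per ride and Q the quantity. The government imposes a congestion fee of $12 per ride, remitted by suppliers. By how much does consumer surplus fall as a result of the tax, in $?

Rewrite in direct form: Qd = 303 − P and Qs = 2P + 243.
Before the tax: set 303 − P = 2P + 243 → P* = $20, Q* = 283.
With the tax collected from suppliers, supply shifts: Qs = 2(P − 12) + 243.
New equilibrium: consumers pay $28, suppliers receive $16, Q = 275. (Wedge: Pb − Ps = 12.)
ΔCS is the trapezoid between Q = 275 and Q = 283 of height $8: ½ · (283 + 275) · 8 = $2232.

Consumer surplus falls by $2232.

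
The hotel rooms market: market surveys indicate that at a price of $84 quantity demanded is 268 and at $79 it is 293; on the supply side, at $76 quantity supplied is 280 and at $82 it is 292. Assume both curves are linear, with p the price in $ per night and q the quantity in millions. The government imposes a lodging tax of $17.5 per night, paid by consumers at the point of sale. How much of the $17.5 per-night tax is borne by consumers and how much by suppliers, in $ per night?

Demand slope: (293 − 268)/(79 − 84) = -5, so qd = 688 − 5p.
Supply slope: (292 − 280)/(82 − 76) = 2, so qs = 2p + 128.
Before the tax: set 688 − 5p = 2p + 128 → p* = $80, q* = 288.
With the tax collected from consumers, demand (in seller-price terms) shifts: qd = 688 − 5(p + 17.5).
Solving gives q = 263 with consumers paying $85 and suppliers receiving $67.5 (the $17.5 wedge).
Burden on consumers: $5; on suppliers: $12.5. (They sum to $17.5.)

Consumers bear $5 per night; suppliers bear $12.5 per night.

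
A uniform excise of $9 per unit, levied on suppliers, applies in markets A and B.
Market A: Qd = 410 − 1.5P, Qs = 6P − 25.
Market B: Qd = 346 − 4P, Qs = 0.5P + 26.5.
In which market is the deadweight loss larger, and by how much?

Market A, by $30.6.

Market A: pre-tax P* = $58, Q* = 323; post-tax Q = 312.2; deadweight loss = $48.6.
Market B: pre-tax P* = $71, Q* = 62; post-tax Q = 58; deadweight loss = $18.
Difference: $48.6 vs $18 → market A is larger by $30.6.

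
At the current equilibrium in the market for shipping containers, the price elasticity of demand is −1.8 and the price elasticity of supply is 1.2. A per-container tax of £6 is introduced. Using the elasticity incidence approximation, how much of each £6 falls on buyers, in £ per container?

Buyers bear ≈ £2.4 per container.

Incidence ratio: buyers' share ≈ εs / (εs + |εd|) = 1.2 / (1.2 + 1.8) = 0.4.
So buyers bear ≈ 0.4 × £6 = £2.4; suppliers bear £3.6.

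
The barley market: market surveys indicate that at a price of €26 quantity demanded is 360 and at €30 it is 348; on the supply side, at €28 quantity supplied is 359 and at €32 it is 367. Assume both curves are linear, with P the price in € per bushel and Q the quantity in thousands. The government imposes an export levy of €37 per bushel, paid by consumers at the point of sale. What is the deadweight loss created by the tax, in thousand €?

Deadweight loss = €821.4 thousand.

Demand slope: (348 − 360)/(30 − 26) = -3, so Qd = 438 − 3P.
Supply slope: (367 − 359)/(32 − 28) = 2, so Qs = 2P + 303.
Without the tax, 438 − 3P = 2P + 303 gives 5P = 135, so P* = €27 and Q* = 357.
With the tax collected from consumers, demand (in seller-price terms) shifts: Qd = 438 − 3(P + 37).
Solving gives Q = 312.6 with consumers paying €41.8 and suppliers receiving €4.8 (the €37 wedge).
Quantity falls by |ΔQ| = |357 − 312.6| = 44.4.
DWL = ½ · t · |ΔQ| = ½ · 37 · 44.4 = €821.4.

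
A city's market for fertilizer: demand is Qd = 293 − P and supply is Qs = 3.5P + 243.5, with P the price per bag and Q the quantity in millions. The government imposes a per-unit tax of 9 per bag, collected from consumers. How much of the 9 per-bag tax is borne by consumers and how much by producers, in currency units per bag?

Consumers bear 7 per bag; producers bear 2 per bag.

Without the tax, 293 − P = 3.5P + 243.5 gives 4.5P = 49.5, so P* = 11 and Q* = 282.
With the tax collected from consumers, demand (in seller-price terms) shifts: Qd = 293 − (P + 9).
Solving gives Q = 275 with consumers paying 18 and producers receiving 9 (the 9 wedge).
Burden on consumers: 7; on producers: 2. (They sum to 9.)
The less price-elastic side of the market bears the larger share of a per-unit tax.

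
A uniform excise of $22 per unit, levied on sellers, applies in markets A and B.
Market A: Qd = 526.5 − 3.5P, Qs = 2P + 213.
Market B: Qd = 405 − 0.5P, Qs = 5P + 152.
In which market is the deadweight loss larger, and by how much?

Market A: pre-tax P* = $57, Q* = 327; post-tax Q = 299; deadweight loss = $308.
Market B: pre-tax P* = $46, Q* = 382; post-tax Q = 372; deadweight loss = $110.
Difference: $308 vs $110 → market A is larger by $198.

Market A, by $198.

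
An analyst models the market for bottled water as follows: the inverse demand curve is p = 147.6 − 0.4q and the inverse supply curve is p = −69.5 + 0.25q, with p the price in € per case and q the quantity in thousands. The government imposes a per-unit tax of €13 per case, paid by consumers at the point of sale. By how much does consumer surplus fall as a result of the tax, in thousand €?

Consumer surplus falls by €2592 thousand.

Rewrite in direct form: qd = 369 − 2.5p and qs = 4p + 278.
Without the tax, 369 − 2.5p = 4p + 278 gives 6.5p = 91, so p* = €14 and q* = 334.
With the tax collected from consumers, demand (in seller-price terms) shifts: qd = 369 − 2.5(p + 13).
New equilibrium: consumers pay €22, producers receive €9, q = 314. (Wedge: pb − ps = 13.)
ΔCS is the trapezoid between Q = 314 and Q = 334 of height €8: ½ · (334 + 314) · 8 = €2592.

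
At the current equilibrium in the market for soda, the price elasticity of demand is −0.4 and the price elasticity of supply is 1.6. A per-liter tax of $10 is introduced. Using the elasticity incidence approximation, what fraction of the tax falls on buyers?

Incidence ratio: buyers' share ≈ εs / (εs + |εd|) = 1.6 / (1.6 + 0.4) = 0.8.
Supply is the more elastic side, so buyers bear the larger share.

Buyers' share ≈ 0.8.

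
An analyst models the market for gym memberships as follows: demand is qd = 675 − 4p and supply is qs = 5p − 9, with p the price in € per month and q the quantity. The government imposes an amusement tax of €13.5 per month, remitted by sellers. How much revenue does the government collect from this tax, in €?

Without the tax, 675 − 4p = 5p − 9 gives 9p = 684, so p* = €76 and q* = 371.
With the tax collected from sellers, supply shifts: qs = 5(p − 13.5) − 9.
New equilibrium: buyers pay €83.5, sellers receive €70, q = 341. (Wedge: pb − ps = 13.5.)
Revenue = t · Q = 13.5 · 341 = €4603.5.

Tax revenue = €4603.5.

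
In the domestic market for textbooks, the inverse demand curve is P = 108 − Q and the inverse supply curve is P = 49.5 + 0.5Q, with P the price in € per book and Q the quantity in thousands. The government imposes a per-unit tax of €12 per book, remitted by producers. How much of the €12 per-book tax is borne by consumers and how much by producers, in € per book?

Inverting to Q(P) form: Qd = 108 − P; Qs = 2P − 99.
Without the tax, 108 − P = 2P − 99 gives 3P = 207, so P* = €69 and Q* = 39.
With the tax collected from producers, supply shifts: Qs = 2(P − 12) − 99.
New equilibrium: consumers pay €77, producers receive €65, Q = 31. (Wedge: Pb − Ps = 12.)
Burden on consumers: €8; on producers: €4. (They sum to €12.)
The less price-elastic side of the market bears the larger share of a per-unit tax.

Consumers bear €8 per book; producers bear €4 per book.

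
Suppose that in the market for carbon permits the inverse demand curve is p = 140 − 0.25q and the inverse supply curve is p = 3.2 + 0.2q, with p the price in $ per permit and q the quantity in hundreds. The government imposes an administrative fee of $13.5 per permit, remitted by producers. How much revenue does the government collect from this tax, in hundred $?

Tax revenue = $3699 hundred.

Rewrite in direct form: qd = 560 − 4p and qs = 5p − 16.
Before the tax: set 560 − 4p = 5p − 16 → p* = $64, q* = 304.
With the tax collected from producers, supply shifts: qs = 5(p − 13.5) − 16.
Solving gives q = 274 with consumers paying $71.5 and producers receiving $58 (the $13.5 wedge).
Revenue = t · Q = 13.5 · 274 = $3699.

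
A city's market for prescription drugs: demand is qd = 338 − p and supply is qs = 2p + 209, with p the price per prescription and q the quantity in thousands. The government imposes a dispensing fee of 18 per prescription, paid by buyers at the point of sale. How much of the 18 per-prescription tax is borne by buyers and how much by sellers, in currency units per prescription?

Buyers bear 12 per prescription; sellers bear 6 per prescription.

Before the tax: set 338 − p = 2p + 209 → p* = 43, q* = 295.
With the tax collected from buyers, demand (in seller-price terms) shifts: qd = 338 − (p + 18).
New equilibrium: buyers pay 55, sellers receive 37, q = 283. (Wedge: pb − ps = 18.)
Burden on buyers: 12; on sellers: 6. (They sum to 18.)
The less price-elastic side of the market bears the larger share of a per-unit tax.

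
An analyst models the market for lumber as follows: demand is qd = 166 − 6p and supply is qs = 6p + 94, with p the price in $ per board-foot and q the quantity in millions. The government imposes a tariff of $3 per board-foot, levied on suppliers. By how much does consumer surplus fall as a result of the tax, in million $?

Consumer surplus falls by $188.25 million.

Before the tax: set 166 − 6p = 6p + 94 → p* = $6, q* = 130.
With the tax collected from suppliers, supply shifts: qs = 6(p − 3) + 94.
New equilibrium: buyers pay $7.5, suppliers receive $4.5, q = 121. (Wedge: pb − ps = 3.)
ΔCS is the trapezoid between Q = 121 and Q = 130 of height $1.5: ½ · (130 + 121) · 1.5 = $188.25.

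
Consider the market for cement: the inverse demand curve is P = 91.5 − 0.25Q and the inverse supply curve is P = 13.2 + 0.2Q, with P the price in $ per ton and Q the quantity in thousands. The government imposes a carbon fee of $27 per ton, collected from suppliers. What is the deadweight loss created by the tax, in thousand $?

Deadweight loss = $810 thousand.

Inverting to Q(P) form: Qd = 366 − 4P; Qs = 5P − 66.
Without the tax, 366 − 4P = 5P − 66 gives 9P = 432, so P* = $48 and Q* = 174.
With the tax collected from suppliers, supply shifts: Qs = 5(P − 27) − 66.
Solving gives Q = 114 with consumers paying $63 and suppliers receiving $36 (the $27 wedge).
Quantity falls by |ΔQ| = |174 − 114| = 60.
DWL = ½ · t · |ΔQ| = ½ · 27 · 60 = $810.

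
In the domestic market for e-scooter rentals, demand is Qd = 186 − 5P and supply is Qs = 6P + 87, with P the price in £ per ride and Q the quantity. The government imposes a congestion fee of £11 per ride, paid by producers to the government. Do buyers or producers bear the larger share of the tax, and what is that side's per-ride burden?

Without the tax, 186 − 5P = 6P + 87 gives 11P = 99, so P* = £9 and Q* = 141.
With the tax collected from producers, supply shifts: Qs = 6(P − 11) + 87.
New equilibrium: buyers pay £15, producers receive £4, Q = 111. (Wedge: Pb − Ps = 11.)
Per-ride burden: buyers £6, producers £5.
Buyers take the larger share because demand is less price-elastic here (demand slope 5 vs supply slope 6).
The less price-elastic side of the market bears the larger share of a per-unit tax.

Buyers bear the larger share: £6 per ride.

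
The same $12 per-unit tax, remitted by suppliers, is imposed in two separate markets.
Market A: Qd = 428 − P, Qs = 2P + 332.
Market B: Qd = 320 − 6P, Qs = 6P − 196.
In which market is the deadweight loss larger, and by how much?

Market A: pre-tax P* = $32, Q* = 396; post-tax Q = 388; deadweight loss = $48.
Market B: pre-tax P* = $43, Q* = 62; post-tax Q = 26; deadweight loss = $216.
Difference: $48 vs $216 → market B is larger by $168.

Market B, by $168.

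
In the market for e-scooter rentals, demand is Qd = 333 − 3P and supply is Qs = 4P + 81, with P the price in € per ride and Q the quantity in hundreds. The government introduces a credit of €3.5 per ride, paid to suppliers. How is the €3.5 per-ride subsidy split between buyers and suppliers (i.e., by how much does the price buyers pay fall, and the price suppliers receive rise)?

Without the subsidy, 333 − 3P = 4P + 81 gives 7P = 252, so P* = €36 and Q* = 225.
With a per-unit subsidy paid to suppliers, each receives P + 3.5 per unit sold, so supply becomes Qs = 4(P + 3.5) + 81.
New equilibrium: buyers pay €34, suppliers receive €37.5, Q = 231. (Wedge: Pb − Ps = −3.5.)
Gain to buyers: €2; to suppliers: €1.5. (They sum to €3.5.)

Buyers gain €2 per ride; suppliers gain €1.5 per ride.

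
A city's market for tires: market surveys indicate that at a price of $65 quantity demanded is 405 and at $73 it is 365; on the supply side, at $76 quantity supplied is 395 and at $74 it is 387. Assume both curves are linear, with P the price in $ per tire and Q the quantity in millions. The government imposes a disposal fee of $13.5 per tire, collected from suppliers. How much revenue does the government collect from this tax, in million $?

Tax revenue = $4657.5 million.

Demand slope: (365 − 405)/(73 − 65) = -5, so Qd = 730 − 5P.
Supply slope: (387 − 395)/(74 − 76) = 4, so Qs = 4P + 91.
Before the tax: set 730 − 5P = 4P + 91 → P* = $71, Q* = 375.
With the tax collected from suppliers, supply shifts: Qs = 4(P − 13.5) + 91.
New equilibrium: buyers pay $77, suppliers receive $63.5, Q = 345. (Wedge: Pb − Ps = 13.5.)
Revenue = t · Q = 13.5 · 345 = $4657.5.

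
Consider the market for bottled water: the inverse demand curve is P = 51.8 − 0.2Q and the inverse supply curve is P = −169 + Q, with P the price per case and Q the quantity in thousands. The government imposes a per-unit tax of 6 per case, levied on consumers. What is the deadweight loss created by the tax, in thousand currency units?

Inverting to Q(P) form: Qd = 259 − 5P; Qs = P + 169.
Without the tax, 259 − 5P = P + 169 gives 6P = 90, so P* = 15 and Q* = 184.
With the tax collected from consumers, demand (in seller-price terms) shifts: Qd = 259 − 5(P + 6).
New equilibrium: consumers pay 16, suppliers receive 10, Q = 179. (Wedge: Pb − Ps = 6.)
Quantity falls by |ΔQ| = |184 − 179| = 5.
DWL = ½ · t · |ΔQ| = ½ · 6 · 5 = 15.

Deadweight loss = 15 thousand.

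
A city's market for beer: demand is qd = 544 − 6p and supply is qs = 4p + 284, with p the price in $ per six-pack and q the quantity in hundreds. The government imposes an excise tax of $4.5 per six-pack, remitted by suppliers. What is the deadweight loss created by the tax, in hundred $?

Deadweight loss = $24.3 hundred.

Without the tax, 544 − 6p = 4p + 284 gives 10p = 260, so p* = $26 and q* = 388.
With the tax collected from suppliers, supply shifts: qs = 4(p − 4.5) + 284.
Solving gives q = 377.2 with consumers paying $27.8 and suppliers receiving $23.3 (the $4.5 wedge).
Quantity falls by |ΔQ| = |388 − 377.2| = 10.8.
DWL = ½ · t · |ΔQ| = ½ · 4.5 · 10.8 = $24.3.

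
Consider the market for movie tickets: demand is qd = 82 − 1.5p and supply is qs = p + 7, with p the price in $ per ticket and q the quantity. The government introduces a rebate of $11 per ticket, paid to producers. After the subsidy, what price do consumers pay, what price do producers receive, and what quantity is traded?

Without the subsidy, 82 − 1.5p = p + 7 gives 2.5p = 75, so p* = $30 and q* = 37.
With a per-unit subsidy paid to producers, each receives p + 11 per unit sold, so supply becomes qs = (p + 11) + 7.
Solving gives q = 43.6 with consumers paying $25.6 and producers receiving $36.6 (the $11 wedge).

Consumers pay $25.6; producers receive $36.6; quantity = 43.6.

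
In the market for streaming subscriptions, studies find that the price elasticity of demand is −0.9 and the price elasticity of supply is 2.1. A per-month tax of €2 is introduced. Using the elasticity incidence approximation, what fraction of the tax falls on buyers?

Buyers' share ≈ 0.7.

Incidence ratio: buyers' share ≈ εs / (εs + |εd|) = 2.1 / (2.1 + 0.9) = 0.7.
Supply is the more elastic side, so buyers bear the larger share.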